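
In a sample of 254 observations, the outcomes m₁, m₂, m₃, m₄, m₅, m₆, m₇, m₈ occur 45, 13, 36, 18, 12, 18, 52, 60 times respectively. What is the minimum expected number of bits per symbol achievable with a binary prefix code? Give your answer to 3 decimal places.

Probabilities are the counts divided by 254.
Repeatedly combine the two least-probable nodes; the expected code length is the sum of the merged weights.
merge 6/127 + 13/254 → 25/254
merge 9/127 + 9/127 → 18/127
merge 25/254 + 18/127 → 61/254
merge 18/127 + 45/254 → 81/254
merge 26/127 + 30/127 → 56/127
merge 61/254 + 81/254 → 71/127
merge 56/127 + 71/127 → 1
L = 25/254 + 18/127 + 61/254 + 81/254 + 56/127 + 71/127 + 1 = 711/254 ≈ 2.799 bits/symbol.

2.799 bits/symbol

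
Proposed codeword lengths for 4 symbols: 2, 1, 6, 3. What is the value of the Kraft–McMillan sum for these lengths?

0.890625

With common denominator 2^6 = 64: Σ 2^(−ℓᵢ) = 16/64 + 32/64 + 1/64 + 8/64 = 57/64 = 0.890625.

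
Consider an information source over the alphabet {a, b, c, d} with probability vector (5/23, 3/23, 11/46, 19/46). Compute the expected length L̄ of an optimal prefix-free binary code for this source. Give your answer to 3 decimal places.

1.935 bits/symbol

Repeatedly combine the two least-probable nodes; the expected code length is the sum of the merged weights.
merge 3/23 + 5/23 → 8/23
merge 11/46 + 8/23 → 27/46
merge 19/46 + 27/46 → 1
L = 8/23 + 27/46 + 1 = 89/46 ≈ 1.935 bits/symbol.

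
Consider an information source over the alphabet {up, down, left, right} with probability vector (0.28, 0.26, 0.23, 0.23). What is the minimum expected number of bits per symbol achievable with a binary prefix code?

2 bits/symbol

Repeatedly combine the two least-probable nodes; the expected code length is the sum of the merged weights.
merge 23/100 + 23/100 → 23/50
merge 13/50 + 7/25 → 27/50
merge 23/50 + 27/50 → 1
L = 23/50 + 27/50 + 1 = 2 bits/symbol.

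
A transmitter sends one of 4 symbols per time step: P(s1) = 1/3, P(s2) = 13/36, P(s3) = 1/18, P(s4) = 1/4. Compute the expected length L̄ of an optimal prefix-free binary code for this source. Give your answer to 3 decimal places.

1.944 bits/symbol

Repeatedly combine the two least-probable nodes; the expected code length is the sum of the merged weights.
merge 1/18 + 1/4 → 11/36
merge 11/36 + 1/3 → 23/36
merge 13/36 + 23/36 → 1
L = 11/36 + 23/36 + 1 = 35/18 ≈ 1.944 bits/symbol.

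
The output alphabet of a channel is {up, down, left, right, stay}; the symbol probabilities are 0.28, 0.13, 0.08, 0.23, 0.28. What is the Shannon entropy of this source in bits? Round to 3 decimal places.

2.190 bits

H = −Σ pᵢ log₂ pᵢ.
−0.28·log₂(0.28) = 0.5142
−0.13·log₂(0.13) = 0.3826
−0.08·log₂(0.08) = 0.2915
−0.23·log₂(0.23) = 0.4877
−0.28·log₂(0.28) = 0.5142
Sum ≈ 2.1903 → 2.190 bits.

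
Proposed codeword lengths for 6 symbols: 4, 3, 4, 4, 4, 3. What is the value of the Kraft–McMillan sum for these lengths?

With common denominator 2^4 = 16: Σ 2^(−ℓᵢ) = 1/16 + 2/16 + 1/16 + 1/16 + 1/16 + 2/16 = 8/16 = 0.5.

0.5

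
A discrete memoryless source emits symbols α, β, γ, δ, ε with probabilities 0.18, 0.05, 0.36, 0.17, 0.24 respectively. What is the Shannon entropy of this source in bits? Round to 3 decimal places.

2.121 bits

H = −Σ pᵢ log₂ pᵢ.
−0.18·log₂(0.18) = 0.4453
−0.05·log₂(0.05) = 0.2161
−0.36·log₂(0.36) = 0.5306
−0.17·log₂(0.17) = 0.4346
−0.24·log₂(0.24) = 0.4941
Sum ≈ 2.1207 → 2.121 bits.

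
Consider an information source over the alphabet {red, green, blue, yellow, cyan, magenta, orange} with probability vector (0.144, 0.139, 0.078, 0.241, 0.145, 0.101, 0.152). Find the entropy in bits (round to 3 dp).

H = −Σ pᵢ log₂ pᵢ.
−0.144·log₂(0.144) = 0.4026
−0.139·log₂(0.139) = 0.3957
−0.078·log₂(0.078) = 0.2871
−0.241·log₂(0.241) = 0.4947
−0.145·log₂(0.145) = 0.4040
−0.101·log₂(0.101) = 0.3341
−0.152·log₂(0.152) = 0.4131
Sum ≈ 2.7313 → 2.731 bits.

2.731 bits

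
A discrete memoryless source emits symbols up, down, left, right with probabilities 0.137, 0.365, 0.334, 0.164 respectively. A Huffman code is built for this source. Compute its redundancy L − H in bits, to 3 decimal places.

Entropy H = −Σ p log₂ p ≈ 1.8798 bits.
Huffman merges: 137/1000+41/250→301/1000; 301/1000+167/500→127/200; 73/200+127/200→1. L = 242/125 ≈ 1.9360.
L − H = 1.9360 − 1.8798 = 0.056 bits.

0.056 bits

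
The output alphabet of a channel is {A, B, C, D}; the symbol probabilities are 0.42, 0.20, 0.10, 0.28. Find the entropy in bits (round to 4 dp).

1.8364 bits

H = −Σ pᵢ log₂ pᵢ.
−0.42·log₂(0.42) = 0.5256
−0.20·log₂(0.20) = 0.4644
−0.10·log₂(0.10) = 0.3322
−0.28·log₂(0.28) = 0.5142
Sum ≈ 1.8364 → 1.8364 bits.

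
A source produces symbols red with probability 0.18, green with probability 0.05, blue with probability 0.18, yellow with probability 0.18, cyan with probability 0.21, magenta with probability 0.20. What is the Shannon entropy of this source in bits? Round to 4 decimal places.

H = −Σ pᵢ log₂ pᵢ.
−0.18·log₂(0.18) = 0.4453
−0.05·log₂(0.05) = 0.2161
−0.18·log₂(0.18) = 0.4453
−0.18·log₂(0.18) = 0.4453
−0.21·log₂(0.21) = 0.4728
−0.20·log₂(0.20) = 0.4644
Sum ≈ 2.4892 → 2.4892 bits.

2.4892 bits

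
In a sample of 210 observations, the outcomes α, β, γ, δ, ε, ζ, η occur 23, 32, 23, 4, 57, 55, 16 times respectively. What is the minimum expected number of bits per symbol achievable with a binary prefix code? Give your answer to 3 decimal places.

2.562 bits/symbol

Probabilities are the counts divided by 210.
Repeatedly combine the two least-probable nodes; the expected code length is the sum of the merged weights.
merge 2/105 + 8/105 → 2/21
merge 2/21 + 23/210 → 43/210
merge 23/210 + 16/105 → 11/42
merge 43/210 + 11/42 → 7/15
merge 11/42 + 19/70 → 8/15
merge 7/15 + 8/15 → 1
L = 2/21 + 43/210 + 11/42 + 7/15 + 8/15 + 1 = 269/105 ≈ 2.562 bits/symbol.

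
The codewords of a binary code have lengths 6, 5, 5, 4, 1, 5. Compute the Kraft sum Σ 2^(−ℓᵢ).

0.671875

With common denominator 2^6 = 64: Σ 2^(−ℓᵢ) = 1/64 + 2/64 + 2/64 + 4/64 + 32/64 + 2/64 = 43/64 = 0.671875.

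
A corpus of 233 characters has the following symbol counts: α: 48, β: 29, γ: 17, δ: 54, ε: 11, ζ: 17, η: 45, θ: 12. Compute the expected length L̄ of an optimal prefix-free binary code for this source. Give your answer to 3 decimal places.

Probabilities are the counts divided by 233.
Repeatedly combine the two least-probable nodes; the expected code length is the sum of the merged weights.
merge 11/233 + 12/233 → 23/233
merge 17/233 + 17/233 → 34/233
merge 23/233 + 29/233 → 52/233
merge 34/233 + 45/233 → 79/233
merge 48/233 + 52/233 → 100/233
merge 54/233 + 79/233 → 133/233
merge 100/233 + 133/233 → 1
L = 23/233 + 34/233 + 52/233 + 79/233 + 100/233 + 133/233 + 1 = 654/233 ≈ 2.807 bits/symbol.

2.807 bits/symbol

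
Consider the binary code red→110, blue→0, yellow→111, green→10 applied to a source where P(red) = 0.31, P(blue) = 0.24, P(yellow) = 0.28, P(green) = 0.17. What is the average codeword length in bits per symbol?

2.35 bits/symbol

L̄ = Σ pᵢ·ℓᵢ = 0.31·3 + 0.24·1 + 0.28·3 + 0.17·2 = 2.35 bits/symbol.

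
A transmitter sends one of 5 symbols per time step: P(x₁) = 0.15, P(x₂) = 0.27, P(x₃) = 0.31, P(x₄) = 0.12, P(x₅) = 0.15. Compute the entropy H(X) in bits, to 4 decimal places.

H = −Σ pᵢ log₂ pᵢ.
−0.15·log₂(0.15) = 0.4105
−0.27·log₂(0.27) = 0.5100
−0.31·log₂(0.31) = 0.5238
−0.12·log₂(0.12) = 0.3671
−0.15·log₂(0.15) = 0.4105
Sum ≈ 2.2220 → 2.2220 bits.

2.2220 bits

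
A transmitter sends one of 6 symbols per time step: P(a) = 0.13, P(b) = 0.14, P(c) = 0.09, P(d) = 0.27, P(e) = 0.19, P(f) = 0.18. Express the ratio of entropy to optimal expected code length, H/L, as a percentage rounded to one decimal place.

98.5%

Entropy H = −Σ p log₂ p ≈ 2.5030 bits.
Huffman merges: 9/100+13/100→11/50; 7/50+9/50→8/25; 19/100+11/50→41/100; 27/100+8/25→59/100; 41/100+59/100→1. L = 127/50 ≈ 2.5400.
Efficiency = H/L = 2.5030/2.5400 = 98.5%.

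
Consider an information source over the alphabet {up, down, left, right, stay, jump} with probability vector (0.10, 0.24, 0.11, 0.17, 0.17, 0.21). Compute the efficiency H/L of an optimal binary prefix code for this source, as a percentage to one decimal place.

Entropy H = −Σ p log₂ p ≈ 2.5186 bits.
Huffman merges: 1/10+11/100→21/100; 17/100+17/100→17/50; 21/100+21/100→21/50; 6/25+17/50→29/50; 21/50+29/50→1. L = 51/20 ≈ 2.5500.
Efficiency = H/L = 2.5186/2.5500 = 98.8%.

98.8%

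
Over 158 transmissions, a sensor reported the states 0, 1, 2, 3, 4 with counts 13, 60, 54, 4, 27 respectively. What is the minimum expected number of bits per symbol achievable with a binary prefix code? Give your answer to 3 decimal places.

Probabilities are the counts divided by 158.
Repeatedly combine the two least-probable nodes; the expected code length is the sum of the merged weights.
merge 2/79 + 13/158 → 17/158
merge 17/158 + 27/158 → 22/79
merge 22/79 + 27/79 → 49/79
merge 30/79 + 49/79 → 1
L = 17/158 + 22/79 + 49/79 + 1 = 317/158 ≈ 2.006 bits/symbol.

2.006 bits/symbol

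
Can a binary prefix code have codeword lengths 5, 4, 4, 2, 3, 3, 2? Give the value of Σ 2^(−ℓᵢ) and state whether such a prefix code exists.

With common denominator 2^5 = 32: Σ 2^(−ℓᵢ) = 1/32 + 2/32 + 2/32 + 8/32 + 4/32 + 4/32 + 8/32 = 29/32 = 0.90625.
Kraft's inequality requires Σ ≤ 1; here Σ = 0.90625 ≤ 1, so such a prefix code exists.

0.90625; yes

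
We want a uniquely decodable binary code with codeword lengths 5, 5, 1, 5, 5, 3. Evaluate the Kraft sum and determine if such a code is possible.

With common denominator 2^5 = 32: Σ 2^(−ℓᵢ) = 1/32 + 1/32 + 16/32 + 1/32 + 1/32 + 4/32 = 24/32 = 0.75.
Kraft's inequality requires Σ ≤ 1; here Σ = 0.75 ≤ 1, so such a prefix code exists.

0.75; yes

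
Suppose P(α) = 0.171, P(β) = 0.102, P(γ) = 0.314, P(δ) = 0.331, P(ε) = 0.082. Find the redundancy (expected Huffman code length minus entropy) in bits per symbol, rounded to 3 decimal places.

Entropy H = −Σ p log₂ p ≈ 2.1202 bits.
Huffman merges: 41/500+51/500→23/125; 171/1000+23/125→71/200; 157/500+331/1000→129/200; 71/200+129/200→1. L = 273/125 ≈ 2.1840.
L − H = 2.1840 − 2.1202 = 0.064 bits.

0.064 bits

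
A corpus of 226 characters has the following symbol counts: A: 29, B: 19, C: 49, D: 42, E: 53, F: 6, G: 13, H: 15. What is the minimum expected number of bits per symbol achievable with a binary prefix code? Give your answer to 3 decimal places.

2.783 bits/symbol

Probabilities are the counts divided by 226.
Repeatedly combine the two least-probable nodes; the expected code length is the sum of the merged weights.
merge 3/113 + 13/226 → 19/226
merge 15/226 + 19/226 → 17/113
merge 19/226 + 29/226 → 24/113
merge 17/113 + 21/113 → 38/113
merge 24/113 + 49/226 → 97/226
merge 53/226 + 38/113 → 129/226
merge 97/226 + 129/226 → 1
L = 19/226 + 17/113 + 24/113 + 38/113 + 97/226 + 129/226 + 1 = 629/226 ≈ 2.783 bits/symbol.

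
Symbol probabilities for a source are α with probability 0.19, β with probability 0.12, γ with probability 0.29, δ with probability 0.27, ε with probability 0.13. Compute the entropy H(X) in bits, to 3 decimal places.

2.233 bits

H = −Σ pᵢ log₂ pᵢ.
−0.19·log₂(0.19) = 0.4552
−0.12·log₂(0.12) = 0.3671
−0.29·log₂(0.29) = 0.5179
−0.27·log₂(0.27) = 0.5100
−0.13·log₂(0.13) = 0.3826
Sum ≈ 2.2329 → 2.233 bits.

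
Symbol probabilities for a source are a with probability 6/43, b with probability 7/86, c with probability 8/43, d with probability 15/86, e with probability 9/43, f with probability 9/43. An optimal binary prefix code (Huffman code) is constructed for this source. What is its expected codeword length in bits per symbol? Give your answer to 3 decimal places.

2.581 bits/symbol

Repeatedly combine the two least-probable nodes; the expected code length is the sum of the merged weights.
merge 7/86 + 6/43 → 19/86
merge 15/86 + 8/43 → 31/86
merge 9/43 + 9/43 → 18/43
merge 19/86 + 31/86 → 25/43
merge 18/43 + 25/43 → 1
L = 19/86 + 31/86 + 18/43 + 25/43 + 1 = 111/43 ≈ 2.581 bits/symbol.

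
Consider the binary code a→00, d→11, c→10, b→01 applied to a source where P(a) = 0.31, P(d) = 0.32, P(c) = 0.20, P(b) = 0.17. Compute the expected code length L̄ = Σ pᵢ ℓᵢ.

2 bits/symbol

L̄ = Σ pᵢ·ℓᵢ = 0.31·2 + 0.32·2 + 0.20·2 + 0.17·2 = 2 bits/symbol.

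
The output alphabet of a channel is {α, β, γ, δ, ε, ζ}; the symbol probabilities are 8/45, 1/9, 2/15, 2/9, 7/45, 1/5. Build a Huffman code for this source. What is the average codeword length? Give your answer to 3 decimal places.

2.578 bits/symbol

Repeatedly combine the two least-probable nodes; the expected code length is the sum of the merged weights.
merge 1/9 + 2/15 → 11/45
merge 7/45 + 8/45 → 1/3
merge 1/5 + 2/9 → 19/45
merge 11/45 + 1/3 → 26/45
merge 19/45 + 26/45 → 1
L = 11/45 + 1/3 + 19/45 + 26/45 + 1 = 116/45 ≈ 2.578 bits/symbol.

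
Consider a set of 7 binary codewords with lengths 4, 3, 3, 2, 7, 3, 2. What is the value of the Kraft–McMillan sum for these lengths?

With common denominator 2^7 = 128: Σ 2^(−ℓᵢ) = 8/128 + 16/128 + 16/128 + 32/128 + 1/128 + 16/128 + 32/128 = 121/128 = 0.9453125.

0.9453125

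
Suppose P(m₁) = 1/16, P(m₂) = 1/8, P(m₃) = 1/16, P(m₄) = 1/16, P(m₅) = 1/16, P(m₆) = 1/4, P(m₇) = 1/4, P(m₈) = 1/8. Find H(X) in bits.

Each probability is a power of 1/2, so log₂(1/p) is an integer.
H = Σ p·log₂(1/p) = 1/16·4 + 1/8·3 + 1/16·4 + 1/16·4 + 1/16·4 + 1/4·2 + 1/4·2 + 1/8·3 = 2.75 bits.

2.75 bits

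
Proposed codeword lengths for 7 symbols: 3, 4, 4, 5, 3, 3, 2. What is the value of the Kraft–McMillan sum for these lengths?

0.78125

With common denominator 2^5 = 32: Σ 2^(−ℓᵢ) = 4/32 + 2/32 + 2/32 + 1/32 + 4/32 + 4/32 + 8/32 = 25/32 = 0.78125.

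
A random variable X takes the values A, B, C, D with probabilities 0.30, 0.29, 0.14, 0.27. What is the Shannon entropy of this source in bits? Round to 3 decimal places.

H = −Σ pᵢ log₂ pᵢ.
−0.30·log₂(0.30) = 0.5211
−0.29·log₂(0.29) = 0.5179
−0.14·log₂(0.14) = 0.3971
−0.27·log₂(0.27) = 0.5100
Sum ≈ 1.9461 → 1.946 bits.

1.946 bits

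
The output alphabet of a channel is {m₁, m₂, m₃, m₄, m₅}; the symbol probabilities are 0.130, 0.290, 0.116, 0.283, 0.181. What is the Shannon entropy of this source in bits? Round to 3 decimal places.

2.223 bits

H = −Σ pᵢ log₂ pᵢ.
−0.130·log₂(0.130) = 0.3826
−0.290·log₂(0.290) = 0.5179
−0.116·log₂(0.116) = 0.3605
−0.283·log₂(0.283) = 0.5154
−0.181·log₂(0.181) = 0.4463
Sum ≈ 2.2228 → 2.223 bits.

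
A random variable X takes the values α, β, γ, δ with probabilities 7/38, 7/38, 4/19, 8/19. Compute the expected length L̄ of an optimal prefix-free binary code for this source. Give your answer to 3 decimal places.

Repeatedly combine the two least-probable nodes; the expected code length is the sum of the merged weights.
merge 7/38 + 7/38 → 7/19
merge 4/19 + 7/19 → 11/19
merge 8/19 + 11/19 → 1
L = 7/19 + 11/19 + 1 = 37/19 ≈ 1.947 bits/symbol.

1.947 bits/symbol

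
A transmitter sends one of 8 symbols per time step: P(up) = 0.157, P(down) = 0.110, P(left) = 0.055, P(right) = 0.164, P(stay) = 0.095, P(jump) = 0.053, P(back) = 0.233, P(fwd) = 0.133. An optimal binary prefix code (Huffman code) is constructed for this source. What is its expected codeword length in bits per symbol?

Repeatedly combine the two least-probable nodes; the expected code length is the sum of the merged weights.
merge 53/1000 + 11/200 → 27/250
merge 19/200 + 27/250 → 203/1000
merge 11/100 + 133/1000 → 243/1000
merge 157/1000 + 41/250 → 321/1000
merge 203/1000 + 233/1000 → 109/250
merge 243/1000 + 321/1000 → 141/250
merge 109/250 + 141/250 → 1
L = 27/250 + 203/1000 + 243/1000 + 321/1000 + 109/250 + 141/250 + 1 = 23/8 = 2.875 bits/symbol.

2.875 bits/symbol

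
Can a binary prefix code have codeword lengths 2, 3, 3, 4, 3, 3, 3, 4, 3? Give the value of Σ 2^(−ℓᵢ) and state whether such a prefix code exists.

1.125; no

With common denominator 2^4 = 16: Σ 2^(−ℓᵢ) = 4/16 + 2/16 + 2/16 + 1/16 + 2/16 + 2/16 + 2/16 + 1/16 + 2/16 = 18/16 = 1.125.
Kraft's inequality requires Σ ≤ 1; here Σ = 1.125 > 1, so no such prefix code exists.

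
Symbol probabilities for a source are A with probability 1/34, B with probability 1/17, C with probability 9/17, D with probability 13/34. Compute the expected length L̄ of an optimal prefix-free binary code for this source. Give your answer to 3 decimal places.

1.559 bits/symbol

Repeatedly combine the two least-probable nodes; the expected code length is the sum of the merged weights.
merge 1/34 + 1/17 → 3/34
merge 3/34 + 13/34 → 8/17
merge 8/17 + 9/17 → 1
L = 3/34 + 8/17 + 1 = 53/34 ≈ 1.559 bits/symbol.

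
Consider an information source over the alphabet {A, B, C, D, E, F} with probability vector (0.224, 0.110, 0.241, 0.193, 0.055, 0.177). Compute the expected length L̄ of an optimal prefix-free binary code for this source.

2.507 bits/symbol

Repeatedly combine the two least-probable nodes; the expected code length is the sum of the merged weights.
merge 11/200 + 11/100 → 33/200
merge 33/200 + 177/1000 → 171/500
merge 193/1000 + 28/125 → 417/1000
merge 241/1000 + 171/500 → 583/1000
merge 417/1000 + 583/1000 → 1
L = 33/200 + 171/500 + 417/1000 + 583/1000 + 1 = 2507/1000 = 2.507 bits/symbol.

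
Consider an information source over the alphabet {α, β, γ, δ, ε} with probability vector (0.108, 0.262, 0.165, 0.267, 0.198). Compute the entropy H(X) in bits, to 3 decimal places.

H = −Σ pᵢ log₂ pᵢ.
−0.108·log₂(0.108) = 0.3468
−0.262·log₂(0.262) = 0.5063
−0.165·log₂(0.165) = 0.4289
−0.267·log₂(0.267) = 0.5087
−0.198·log₂(0.198) = 0.4626
Sum ≈ 2.2532 → 2.253 bits.

2.253 bits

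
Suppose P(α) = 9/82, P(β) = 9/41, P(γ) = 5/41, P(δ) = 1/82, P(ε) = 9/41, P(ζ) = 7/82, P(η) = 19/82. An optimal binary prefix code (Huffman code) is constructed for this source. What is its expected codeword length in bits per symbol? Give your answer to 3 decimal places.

Repeatedly combine the two least-probable nodes; the expected code length is the sum of the merged weights.
merge 1/82 + 7/82 → 4/41
merge 4/41 + 9/82 → 17/82
merge 5/41 + 17/82 → 27/82
merge 9/41 + 9/41 → 18/41
merge 19/82 + 27/82 → 23/41
merge 18/41 + 23/41 → 1
L = 4/41 + 17/82 + 27/82 + 18/41 + 23/41 + 1 = 108/41 ≈ 2.634 bits/symbol.

2.634 bits/symbol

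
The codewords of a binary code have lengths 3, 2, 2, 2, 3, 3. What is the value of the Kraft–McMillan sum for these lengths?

With common denominator 2^3 = 8: Σ 2^(−ℓᵢ) = 1/8 + 2/8 + 2/8 + 2/8 + 1/8 + 1/8 = 9/8 = 1.125.

1.125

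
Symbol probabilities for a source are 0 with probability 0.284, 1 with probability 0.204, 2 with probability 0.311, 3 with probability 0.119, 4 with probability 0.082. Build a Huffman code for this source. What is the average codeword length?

2.201 bits/symbol

Repeatedly combine the two least-probable nodes; the expected code length is the sum of the merged weights.
merge 41/500 + 119/1000 → 201/1000
merge 201/1000 + 51/250 → 81/200
merge 71/250 + 311/1000 → 119/200
merge 81/200 + 119/200 → 1
L = 201/1000 + 81/200 + 119/200 + 1 = 2201/1000 = 2.201 bits/symbol.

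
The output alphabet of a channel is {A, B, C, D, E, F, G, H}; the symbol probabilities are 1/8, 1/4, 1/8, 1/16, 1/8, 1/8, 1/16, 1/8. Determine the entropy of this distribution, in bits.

Each probability is a power of 1/2, so log₂(1/p) is an integer.
H = Σ p·log₂(1/p) = 1/8·3 + 1/4·2 + 1/8·3 + 1/16·4 + 1/8·3 + 1/8·3 + 1/16·4 + 1/8·3 = 2.875 bits.

2.875 bits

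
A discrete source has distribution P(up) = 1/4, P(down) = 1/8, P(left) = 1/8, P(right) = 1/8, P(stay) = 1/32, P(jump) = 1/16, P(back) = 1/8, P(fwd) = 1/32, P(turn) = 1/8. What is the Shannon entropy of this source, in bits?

Each probability is a power of 1/2, so log₂(1/p) is an integer.
H = Σ p·log₂(1/p) = 1/4·2 + 1/8·3 + 1/8·3 + 1/8·3 + 1/32·5 + 1/16·4 + 1/8·3 + 1/32·5 + 1/8·3 = 2.9375 bits.

2.9375 bits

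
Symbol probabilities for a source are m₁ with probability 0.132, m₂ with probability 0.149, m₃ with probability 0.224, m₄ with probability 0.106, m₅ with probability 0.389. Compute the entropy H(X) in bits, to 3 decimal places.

H = −Σ pᵢ log₂ pᵢ.
−0.132·log₂(0.132) = 0.3856
−0.149·log₂(0.149) = 0.4092
−0.224·log₂(0.224) = 0.4835
−0.106·log₂(0.106) = 0.3432
−0.389·log₂(0.389) = 0.5299
Sum ≈ 2.1515 → 2.151 bits.

2.151 bits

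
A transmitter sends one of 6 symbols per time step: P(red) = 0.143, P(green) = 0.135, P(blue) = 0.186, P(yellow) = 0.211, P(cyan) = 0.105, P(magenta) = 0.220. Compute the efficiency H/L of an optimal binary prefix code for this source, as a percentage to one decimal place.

98.8%

Entropy H = −Σ p log₂ p ≈ 2.5382 bits.
Huffman merges: 21/200+27/200→6/25; 143/1000+93/500→329/1000; 211/1000+11/50→431/1000; 6/25+329/1000→569/1000; 431/1000+569/1000→1. L = 2569/1000 ≈ 2.5690.
Efficiency = H/L = 2.5382/2.5690 = 98.8%.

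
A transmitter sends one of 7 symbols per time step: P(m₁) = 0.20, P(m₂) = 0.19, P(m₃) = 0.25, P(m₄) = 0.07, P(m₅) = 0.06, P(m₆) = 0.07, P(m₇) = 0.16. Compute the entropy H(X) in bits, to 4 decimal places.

H = −Σ pᵢ log₂ pᵢ.
−0.20·log₂(0.20) = 0.4644
−0.19·log₂(0.19) = 0.4552
−0.25·log₂(0.25) = 0.5000
−0.07·log₂(0.07) = 0.2686
−0.06·log₂(0.06) = 0.2435
−0.07·log₂(0.07) = 0.2686
−0.16·log₂(0.16) = 0.4230
Sum ≈ 2.6233 → 2.6233 bits.

2.6233 bits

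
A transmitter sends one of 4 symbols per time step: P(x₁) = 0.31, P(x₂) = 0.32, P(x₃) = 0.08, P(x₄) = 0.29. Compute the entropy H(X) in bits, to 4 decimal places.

1.8592 bits

H = −Σ pᵢ log₂ pᵢ.
−0.31·log₂(0.31) = 0.5238
−0.32·log₂(0.32) = 0.5260
−0.08·log₂(0.08) = 0.2915
−0.29·log₂(0.29) = 0.5179
Sum ≈ 1.8592 → 1.8592 bits.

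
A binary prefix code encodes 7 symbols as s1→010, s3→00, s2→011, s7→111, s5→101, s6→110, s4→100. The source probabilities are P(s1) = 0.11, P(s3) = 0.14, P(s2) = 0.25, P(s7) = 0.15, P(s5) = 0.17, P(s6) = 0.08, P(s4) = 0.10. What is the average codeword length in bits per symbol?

L̄ = Σ pᵢ·ℓᵢ = 0.11·3 + 0.14·2 + 0.25·3 + 0.15·3 + 0.17·3 + 0.08·3 + 0.10·3 = 2.86 bits/symbol.

2.86 bits/symbol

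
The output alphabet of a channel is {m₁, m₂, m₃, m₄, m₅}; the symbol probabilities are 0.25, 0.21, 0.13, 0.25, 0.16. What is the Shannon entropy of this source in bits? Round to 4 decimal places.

2.2785 bits

H = −Σ pᵢ log₂ pᵢ.
−0.25·log₂(0.25) = 0.5000
−0.21·log₂(0.21) = 0.4728
−0.13·log₂(0.13) = 0.3826
−0.25·log₂(0.25) = 0.5000
−0.16·log₂(0.16) = 0.4230
Sum ≈ 2.2785 → 2.2785 bits.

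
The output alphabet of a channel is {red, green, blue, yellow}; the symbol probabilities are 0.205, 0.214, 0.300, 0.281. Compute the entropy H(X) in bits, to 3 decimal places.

H = −Σ pᵢ log₂ pᵢ.
−0.205·log₂(0.205) = 0.4687
−0.214·log₂(0.214) = 0.4760
−0.300·log₂(0.300) = 0.5211
−0.281·log₂(0.281) = 0.5146
Sum ≈ 1.9804 → 1.980 bits.

1.980 bits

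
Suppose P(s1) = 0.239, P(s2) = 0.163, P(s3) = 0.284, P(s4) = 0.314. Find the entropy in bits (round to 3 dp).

1.961 bits

H = −Σ pᵢ log₂ pᵢ.
−0.239·log₂(0.239) = 0.4935
−0.163·log₂(0.163) = 0.4266
−0.284·log₂(0.284) = 0.5158
−0.314·log₂(0.314) = 0.5247
Sum ≈ 1.9606 → 1.961 bits.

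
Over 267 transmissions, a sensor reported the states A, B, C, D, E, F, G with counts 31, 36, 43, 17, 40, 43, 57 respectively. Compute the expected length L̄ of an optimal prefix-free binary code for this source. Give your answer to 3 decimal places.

2.787 bits/symbol

Probabilities are the counts divided by 267.
Repeatedly combine the two least-probable nodes; the expected code length is the sum of the merged weights.
merge 17/267 + 31/267 → 16/89
merge 12/89 + 40/267 → 76/267
merge 43/267 + 43/267 → 86/267
merge 16/89 + 19/89 → 35/89
merge 76/267 + 86/267 → 54/89
merge 35/89 + 54/89 → 1
L = 16/89 + 76/267 + 86/267 + 35/89 + 54/89 + 1 = 248/89 ≈ 2.787 bits/symbol.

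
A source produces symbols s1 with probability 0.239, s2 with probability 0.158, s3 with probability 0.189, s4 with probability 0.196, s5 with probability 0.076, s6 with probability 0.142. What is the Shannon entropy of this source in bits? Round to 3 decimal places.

2.512 bits

H = −Σ pᵢ log₂ pᵢ.
−0.239·log₂(0.239) = 0.4935
−0.158·log₂(0.158) = 0.4206
−0.189·log₂(0.189) = 0.4543
−0.196·log₂(0.196) = 0.4608
−0.076·log₂(0.076) = 0.2826
−0.142·log₂(0.142) = 0.3999
Sum ≈ 2.5116 → 2.512 bits.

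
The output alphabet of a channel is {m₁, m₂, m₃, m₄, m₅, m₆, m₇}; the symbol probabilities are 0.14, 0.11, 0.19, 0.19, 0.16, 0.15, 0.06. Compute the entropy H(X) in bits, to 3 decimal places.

H = −Σ pᵢ log₂ pᵢ.
−0.14·log₂(0.14) = 0.3971
−0.11·log₂(0.11) = 0.3503
−0.19·log₂(0.19) = 0.4552
−0.19·log₂(0.19) = 0.4552
−0.16·log₂(0.16) = 0.4230
−0.15·log₂(0.15) = 0.4105
−0.06·log₂(0.06) = 0.2435
Sum ≈ 2.7349 → 2.735 bits.

2.735 bits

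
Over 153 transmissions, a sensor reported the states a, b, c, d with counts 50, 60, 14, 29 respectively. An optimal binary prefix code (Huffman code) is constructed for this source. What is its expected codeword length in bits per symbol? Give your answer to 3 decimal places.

1.889 bits/symbol

Probabilities are the counts divided by 153.
Repeatedly combine the two least-probable nodes; the expected code length is the sum of the merged weights.
merge 14/153 + 29/153 → 43/153
merge 43/153 + 50/153 → 31/51
merge 20/51 + 31/51 → 1
L = 43/153 + 31/51 + 1 = 17/9 ≈ 1.889 bits/symbol.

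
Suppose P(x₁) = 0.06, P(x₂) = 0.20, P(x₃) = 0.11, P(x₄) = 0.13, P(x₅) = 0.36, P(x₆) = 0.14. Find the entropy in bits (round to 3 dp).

2.369 bits

H = −Σ pᵢ log₂ pᵢ.
−0.06·log₂(0.06) = 0.2435
−0.20·log₂(0.20) = 0.4644
−0.11·log₂(0.11) = 0.3503
−0.13·log₂(0.13) = 0.3826
−0.36·log₂(0.36) = 0.5306
−0.14·log₂(0.14) = 0.3971
Sum ≈ 2.3686 → 2.369 bits.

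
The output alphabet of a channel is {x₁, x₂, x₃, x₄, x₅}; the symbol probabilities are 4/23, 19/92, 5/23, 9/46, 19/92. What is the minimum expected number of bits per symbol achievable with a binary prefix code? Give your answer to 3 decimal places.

Repeatedly combine the two least-probable nodes; the expected code length is the sum of the merged weights.
merge 4/23 + 9/46 → 17/46
merge 19/92 + 19/92 → 19/46
merge 5/23 + 17/46 → 27/46
merge 19/46 + 27/46 → 1
L = 17/46 + 19/46 + 27/46 + 1 = 109/46 ≈ 2.370 bits/symbol.

2.370 bits/symbol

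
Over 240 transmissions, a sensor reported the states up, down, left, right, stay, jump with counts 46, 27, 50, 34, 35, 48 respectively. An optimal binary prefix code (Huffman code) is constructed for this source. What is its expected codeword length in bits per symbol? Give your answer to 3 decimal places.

Probabilities are the counts divided by 240.
Repeatedly combine the two least-probable nodes; the expected code length is the sum of the merged weights.
merge 9/80 + 17/120 → 61/240
merge 7/48 + 23/120 → 27/80
merge 1/5 + 5/24 → 49/120
merge 61/240 + 27/80 → 71/120
merge 49/120 + 71/120 → 1
L = 61/240 + 27/80 + 49/120 + 71/120 + 1 = 311/120 ≈ 2.592 bits/symbol.

2.592 bits/symbol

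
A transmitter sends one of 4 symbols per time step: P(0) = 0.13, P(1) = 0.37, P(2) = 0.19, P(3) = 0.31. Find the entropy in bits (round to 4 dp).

1.8924 bits

H = −Σ pᵢ log₂ pᵢ.
−0.13·log₂(0.13) = 0.3826
−0.37·log₂(0.37) = 0.5307
−0.19·log₂(0.19) = 0.4552
−0.31·log₂(0.31) = 0.5238
Sum ≈ 1.8924 → 1.8924 bits.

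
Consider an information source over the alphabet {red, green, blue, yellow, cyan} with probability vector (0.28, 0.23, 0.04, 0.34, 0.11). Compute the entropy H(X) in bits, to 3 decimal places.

H = −Σ pᵢ log₂ pᵢ.
−0.28·log₂(0.28) = 0.5142
−0.23·log₂(0.23) = 0.4877
−0.04·log₂(0.04) = 0.1858
−0.34·log₂(0.34) = 0.5292
−0.11·log₂(0.11) = 0.3503
Sum ≈ 2.0671 → 2.067 bits.

2.067 bits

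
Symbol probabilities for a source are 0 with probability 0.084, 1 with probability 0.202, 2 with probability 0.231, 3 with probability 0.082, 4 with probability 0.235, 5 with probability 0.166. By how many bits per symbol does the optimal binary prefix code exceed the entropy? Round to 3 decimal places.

Entropy H = −Σ p log₂ p ≈ 2.4716 bits.
Huffman merges: 41/500+21/250→83/500; 83/500+83/500→83/250; 101/500+231/1000→433/1000; 47/200+83/250→567/1000; 433/1000+567/1000→1. L = 1249/500 ≈ 2.4980.
L − H = 2.4980 − 2.4716 = 0.026 bits.

0.026 bits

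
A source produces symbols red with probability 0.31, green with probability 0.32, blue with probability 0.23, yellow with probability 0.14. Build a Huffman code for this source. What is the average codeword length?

2 bits/symbol

Repeatedly combine the two least-probable nodes; the expected code length is the sum of the merged weights.
merge 7/50 + 23/100 → 37/100
merge 31/100 + 8/25 → 63/100
merge 37/100 + 63/100 → 1
L = 37/100 + 63/100 + 1 = 2 bits/symbol.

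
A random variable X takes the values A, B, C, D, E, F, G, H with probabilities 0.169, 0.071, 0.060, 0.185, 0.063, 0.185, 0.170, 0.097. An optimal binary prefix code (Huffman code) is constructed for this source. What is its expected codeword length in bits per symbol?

Repeatedly combine the two least-probable nodes; the expected code length is the sum of the merged weights.
merge 3/50 + 63/1000 → 123/1000
merge 71/1000 + 97/1000 → 21/125
merge 123/1000 + 21/125 → 291/1000
merge 169/1000 + 17/100 → 339/1000
merge 37/200 + 37/200 → 37/100
merge 291/1000 + 339/1000 → 63/100
merge 37/100 + 63/100 → 1
L = 123/1000 + 21/125 + 291/1000 + 339/1000 + 37/100 + 63/100 + 1 = 2921/1000 = 2.921 bits/symbol.

2.921 bits/symbol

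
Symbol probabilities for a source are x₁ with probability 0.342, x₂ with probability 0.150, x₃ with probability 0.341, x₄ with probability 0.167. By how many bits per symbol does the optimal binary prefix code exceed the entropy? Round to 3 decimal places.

Entropy H = −Σ p log₂ p ≈ 1.9004 bits.
Huffman merges: 3/20+167/1000→317/1000; 317/1000+341/1000→329/500; 171/500+329/500→1. L = 79/40 ≈ 1.9750.
L − H = 1.9750 − 1.9004 = 0.075 bits.

0.075 bits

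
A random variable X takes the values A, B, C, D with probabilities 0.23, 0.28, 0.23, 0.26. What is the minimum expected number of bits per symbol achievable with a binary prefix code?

Repeatedly combine the two least-probable nodes; the expected code length is the sum of the merged weights.
merge 23/100 + 23/100 → 23/50
merge 13/50 + 7/25 → 27/50
merge 23/50 + 27/50 → 1
L = 23/50 + 27/50 + 1 = 2 bits/symbol.

2 bits/symbol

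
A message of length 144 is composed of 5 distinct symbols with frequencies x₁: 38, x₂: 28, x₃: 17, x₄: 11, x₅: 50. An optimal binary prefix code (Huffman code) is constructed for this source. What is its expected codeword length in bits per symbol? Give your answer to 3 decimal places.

Probabilities are the counts divided by 144.
Repeatedly combine the two least-probable nodes; the expected code length is the sum of the merged weights.
merge 11/144 + 17/144 → 7/36
merge 7/36 + 7/36 → 7/18
merge 19/72 + 25/72 → 11/18
merge 7/18 + 11/18 → 1
L = 7/36 + 7/18 + 11/18 + 1 = 79/36 ≈ 2.194 bits/symbol.

2.194 bits/symbol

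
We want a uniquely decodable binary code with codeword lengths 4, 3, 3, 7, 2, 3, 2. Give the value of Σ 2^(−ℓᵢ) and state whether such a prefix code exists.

0.9453125; yes

With common denominator 2^7 = 128: Σ 2^(−ℓᵢ) = 8/128 + 16/128 + 16/128 + 1/128 + 32/128 + 16/128 + 32/128 = 121/128 = 0.9453125.
Kraft's inequality requires Σ ≤ 1; here Σ = 0.9453125 ≤ 1, so such a prefix code exists.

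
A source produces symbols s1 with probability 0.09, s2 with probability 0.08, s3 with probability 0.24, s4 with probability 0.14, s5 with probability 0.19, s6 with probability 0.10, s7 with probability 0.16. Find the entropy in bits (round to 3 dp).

2.706 bits

H = −Σ pᵢ log₂ pᵢ.
−0.09·log₂(0.09) = 0.3127
−0.08·log₂(0.08) = 0.2915
−0.24·log₂(0.24) = 0.4941
−0.14·log₂(0.14) = 0.3971
−0.19·log₂(0.19) = 0.4552
−0.10·log₂(0.10) = 0.3322
−0.16·log₂(0.16) = 0.4230
Sum ≈ 2.7058 → 2.706 bits.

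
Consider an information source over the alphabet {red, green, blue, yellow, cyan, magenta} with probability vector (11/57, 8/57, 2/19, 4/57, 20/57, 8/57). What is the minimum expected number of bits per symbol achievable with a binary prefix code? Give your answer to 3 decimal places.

Repeatedly combine the two least-probable nodes; the expected code length is the sum of the merged weights.
merge 4/57 + 2/19 → 10/57
merge 8/57 + 8/57 → 16/57
merge 10/57 + 11/57 → 7/19
merge 16/57 + 20/57 → 12/19
merge 7/19 + 12/19 → 1
L = 10/57 + 16/57 + 7/19 + 12/19 + 1 = 140/57 ≈ 2.456 bits/symbol.

2.456 bits/symbol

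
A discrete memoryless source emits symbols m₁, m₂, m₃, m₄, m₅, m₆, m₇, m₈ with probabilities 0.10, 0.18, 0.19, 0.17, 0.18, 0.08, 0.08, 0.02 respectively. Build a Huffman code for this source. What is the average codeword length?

Repeatedly combine the two least-probable nodes; the expected code length is the sum of the merged weights.
merge 1/50 + 2/25 → 1/10
merge 2/25 + 1/10 → 9/50
merge 1/10 + 17/100 → 27/100
merge 9/50 + 9/50 → 9/25
merge 9/50 + 19/100 → 37/100
merge 27/100 + 9/25 → 63/100
merge 37/100 + 63/100 → 1
L = 1/10 + 9/50 + 27/100 + 9/25 + 37/100 + 63/100 + 1 = 291/100 = 2.91 bits/symbol.

2.91 bits/symbol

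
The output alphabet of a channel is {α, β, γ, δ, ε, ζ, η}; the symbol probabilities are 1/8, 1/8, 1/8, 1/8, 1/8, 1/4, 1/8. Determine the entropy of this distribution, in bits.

2.75 bits

Each probability is a power of 1/2, so log₂(1/p) is an integer.
H = Σ p·log₂(1/p) = 1/8·3 + 1/8·3 + 1/8·3 + 1/8·3 + 1/8·3 + 1/4·2 + 1/8·3 = 2.75 bits.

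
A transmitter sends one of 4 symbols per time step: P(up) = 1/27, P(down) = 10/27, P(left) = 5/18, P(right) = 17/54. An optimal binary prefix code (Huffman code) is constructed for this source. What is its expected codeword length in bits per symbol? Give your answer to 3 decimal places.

Repeatedly combine the two least-probable nodes; the expected code length is the sum of the merged weights.
merge 1/27 + 5/18 → 17/54
merge 17/54 + 17/54 → 17/27
merge 10/27 + 17/27 → 1
L = 17/54 + 17/27 + 1 = 35/18 ≈ 1.944 bits/symbol.

1.944 bits/symbol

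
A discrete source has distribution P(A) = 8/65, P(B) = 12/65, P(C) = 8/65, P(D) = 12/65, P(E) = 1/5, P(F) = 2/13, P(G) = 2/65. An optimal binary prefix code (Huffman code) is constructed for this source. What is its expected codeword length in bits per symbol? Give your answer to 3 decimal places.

2.769 bits/symbol

Repeatedly combine the two least-probable nodes; the expected code length is the sum of the merged weights.
merge 2/65 + 8/65 → 2/13
merge 8/65 + 2/13 → 18/65
merge 2/13 + 12/65 → 22/65
merge 12/65 + 1/5 → 5/13
merge 18/65 + 22/65 → 8/13
merge 5/13 + 8/13 → 1
L = 2/13 + 18/65 + 22/65 + 5/13 + 8/13 + 1 = 36/13 ≈ 2.769 bits/symbol.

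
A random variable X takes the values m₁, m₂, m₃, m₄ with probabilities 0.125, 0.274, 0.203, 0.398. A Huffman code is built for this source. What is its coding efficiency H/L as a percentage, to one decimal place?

97.6%

Entropy H = −Σ p log₂ p ≈ 1.8828 bits.
Huffman merges: 1/8+203/1000→41/125; 137/500+41/125→301/500; 199/500+301/500→1. L = 193/100 ≈ 1.9300.
Efficiency = H/L = 1.8828/1.9300 = 97.6%.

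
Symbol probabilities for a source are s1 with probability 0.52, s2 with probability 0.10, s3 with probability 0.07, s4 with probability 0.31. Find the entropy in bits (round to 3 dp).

1.615 bits

H = −Σ pᵢ log₂ pᵢ.
−0.52·log₂(0.52) = 0.4906
−0.10·log₂(0.10) = 0.3322
−0.07·log₂(0.07) = 0.2686
−0.31·log₂(0.31) = 0.5238
Sum ≈ 1.6151 → 1.615 bits.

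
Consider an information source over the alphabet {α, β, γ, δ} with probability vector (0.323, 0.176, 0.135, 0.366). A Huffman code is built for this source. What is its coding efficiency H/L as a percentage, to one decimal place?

Entropy H = −Σ p log₂ p ≈ 1.8885 bits.
Huffman merges: 27/200+22/125→311/1000; 311/1000+323/1000→317/500; 183/500+317/500→1. L = 389/200 ≈ 1.9450.
Efficiency = H/L = 1.8885/1.9450 = 97.1%.

97.1%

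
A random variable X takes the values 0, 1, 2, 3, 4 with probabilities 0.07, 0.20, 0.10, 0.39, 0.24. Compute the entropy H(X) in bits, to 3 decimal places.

H = −Σ pᵢ log₂ pᵢ.
−0.07·log₂(0.07) = 0.2686
−0.20·log₂(0.20) = 0.4644
−0.10·log₂(0.10) = 0.3322
−0.39·log₂(0.39) = 0.5298
−0.24·log₂(0.24) = 0.4941
Sum ≈ 2.0891 → 2.089 bits.

2.089 bits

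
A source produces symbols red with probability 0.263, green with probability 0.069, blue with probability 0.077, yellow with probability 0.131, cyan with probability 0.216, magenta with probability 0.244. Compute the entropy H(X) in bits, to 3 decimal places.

2.416 bits

H = −Σ pᵢ log₂ pᵢ.
−0.263·log₂(0.263) = 0.5068
−0.069·log₂(0.069) = 0.2662
−0.077·log₂(0.077) = 0.2848
−0.131·log₂(0.131) = 0.3841
−0.216·log₂(0.216) = 0.4776
−0.244·log₂(0.244) = 0.4966
Sum ≈ 2.4160 → 2.416 bits.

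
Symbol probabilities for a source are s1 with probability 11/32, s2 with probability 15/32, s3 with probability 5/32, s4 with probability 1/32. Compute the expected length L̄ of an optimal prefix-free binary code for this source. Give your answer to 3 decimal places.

1.719 bits/symbol

Repeatedly combine the two least-probable nodes; the expected code length is the sum of the merged weights.
merge 1/32 + 5/32 → 3/16
merge 3/16 + 11/32 → 17/32
merge 15/32 + 17/32 → 1
L = 3/16 + 17/32 + 1 = 55/32 ≈ 1.719 bits/symbol.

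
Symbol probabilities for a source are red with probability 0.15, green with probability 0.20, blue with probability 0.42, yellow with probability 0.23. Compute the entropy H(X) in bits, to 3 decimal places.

H = −Σ pᵢ log₂ pᵢ.
−0.15·log₂(0.15) = 0.4105
−0.20·log₂(0.20) = 0.4644
−0.42·log₂(0.42) = 0.5256
−0.23·log₂(0.23) = 0.4877
Sum ≈ 1.8882 → 1.888 bits.

1.888 bits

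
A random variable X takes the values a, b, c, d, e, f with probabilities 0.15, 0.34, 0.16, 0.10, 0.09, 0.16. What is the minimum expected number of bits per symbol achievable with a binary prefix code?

Repeatedly combine the two least-probable nodes; the expected code length is the sum of the merged weights.
merge 9/100 + 1/10 → 19/100
merge 3/20 + 4/25 → 31/100
merge 4/25 + 19/100 → 7/20
merge 31/100 + 17/50 → 13/20
merge 7/20 + 13/20 → 1
L = 19/100 + 31/100 + 7/20 + 13/20 + 1 = 5/2 = 2.5 bits/symbol.

2.5 bits/symbol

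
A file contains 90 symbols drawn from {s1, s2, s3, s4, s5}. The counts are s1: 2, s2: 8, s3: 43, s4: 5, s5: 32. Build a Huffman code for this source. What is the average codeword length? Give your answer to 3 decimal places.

1.767 bits/symbol

Probabilities are the counts divided by 90.
Repeatedly combine the two least-probable nodes; the expected code length is the sum of the merged weights.
merge 1/45 + 1/18 → 7/90
merge 7/90 + 4/45 → 1/6
merge 1/6 + 16/45 → 47/90
merge 43/90 + 47/90 → 1
L = 7/90 + 1/6 + 47/90 + 1 = 53/30 ≈ 1.767 bits/symbol.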